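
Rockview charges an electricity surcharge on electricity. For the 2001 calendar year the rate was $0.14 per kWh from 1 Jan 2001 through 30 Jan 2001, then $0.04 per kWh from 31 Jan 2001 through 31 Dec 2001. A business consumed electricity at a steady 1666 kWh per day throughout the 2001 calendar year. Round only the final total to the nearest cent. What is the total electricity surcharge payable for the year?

1 Jan – 30 Jan 2001: 30 days × 1666 kWh/day = 49,980 kWh at $0.14/kWh → $6997.20
31 Jan – 31 Dec 2001: 335 days × 1666 kWh/day = 558,110 kWh at $0.04/kWh → $22324.40

$29321.60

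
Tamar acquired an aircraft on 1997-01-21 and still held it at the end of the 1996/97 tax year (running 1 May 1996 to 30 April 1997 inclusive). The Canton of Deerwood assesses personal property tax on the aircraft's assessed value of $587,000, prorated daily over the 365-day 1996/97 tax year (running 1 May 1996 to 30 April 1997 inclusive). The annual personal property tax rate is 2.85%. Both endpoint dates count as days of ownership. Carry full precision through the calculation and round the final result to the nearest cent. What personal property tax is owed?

Days held (1997-01-21 to 1997-04-30): 100 out of 365
Tax = $587,000 × 2.85% × 100/365 = $4,583.4247

$4,583.42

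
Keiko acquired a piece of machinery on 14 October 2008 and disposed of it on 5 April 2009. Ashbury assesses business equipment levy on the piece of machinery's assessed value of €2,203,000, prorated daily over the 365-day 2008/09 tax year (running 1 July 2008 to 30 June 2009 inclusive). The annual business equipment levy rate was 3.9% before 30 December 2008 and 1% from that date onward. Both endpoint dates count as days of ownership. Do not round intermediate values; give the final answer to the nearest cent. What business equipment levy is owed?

14 October – 29 December 2008: 77 days at 3.9% → €2,203,000 × 3.9% × 77/365 = €18,124.9562
30 December 2008 – 5 April 2009: 97 days at 1% → €2,203,000 × 1% × 97/365 = €5,854.5479
Total = €23,979.5041

€23,979.50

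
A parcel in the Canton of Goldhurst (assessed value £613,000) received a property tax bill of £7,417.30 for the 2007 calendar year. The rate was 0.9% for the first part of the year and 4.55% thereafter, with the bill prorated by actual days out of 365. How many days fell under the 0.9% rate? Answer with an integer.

Let d = days at the first rate; then 365 − d days at the second rate.
£613,000 × [0.9%·d + 4.55%·(365−d)] / 365 = £7,417.30
Solving gives d = 334, so the new rate took effect on 1 Dec 2007.

334 days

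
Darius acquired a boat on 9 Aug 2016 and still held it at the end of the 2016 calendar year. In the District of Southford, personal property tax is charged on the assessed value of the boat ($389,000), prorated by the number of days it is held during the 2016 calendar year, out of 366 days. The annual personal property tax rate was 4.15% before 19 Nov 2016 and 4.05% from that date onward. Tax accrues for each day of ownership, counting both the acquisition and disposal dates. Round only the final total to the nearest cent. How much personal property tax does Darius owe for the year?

$6,349.95

9 Aug – 18 Nov 2016: 102 days at 4.15% → $389,000 × 4.15% × 102/366 = $4,499.0082
19 Nov – 31 Dec 2016: 43 days at 4.05% → $389,000 × 4.05% × 43/366 = $1,850.9385
Total = $6,349.9467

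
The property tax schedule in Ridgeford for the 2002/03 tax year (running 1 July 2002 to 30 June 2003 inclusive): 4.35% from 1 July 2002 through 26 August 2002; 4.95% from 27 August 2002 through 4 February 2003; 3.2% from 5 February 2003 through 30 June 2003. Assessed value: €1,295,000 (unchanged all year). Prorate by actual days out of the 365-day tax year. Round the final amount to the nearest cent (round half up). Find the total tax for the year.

€53,824.10

1 July – 26 August 2002: 57 days at 4.35% → €1,295,000 × 4.35% × 57/365 = €8,797.1301
27 August 2002 – 4 February 2003: 162 days at 4.95% → €1,295,000 × 4.95% × 162/365 = €28,450.9726
5 February – 30 June 2003: 146 days at 3.2% → €1,295,000 × 3.2% × 146/365 = €16,576.0000
Total = €53,824.1027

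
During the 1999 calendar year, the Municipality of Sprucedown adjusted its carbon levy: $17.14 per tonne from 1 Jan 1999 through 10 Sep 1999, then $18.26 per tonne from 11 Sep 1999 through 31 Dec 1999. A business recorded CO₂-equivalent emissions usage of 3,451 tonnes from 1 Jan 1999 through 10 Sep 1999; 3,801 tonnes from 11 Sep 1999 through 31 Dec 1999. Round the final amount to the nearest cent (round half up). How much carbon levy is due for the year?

1 Jan – 10 Sep 1999: 3,451 tonnes at $17.14/tonne → $59,150.14
11 Sep – 31 Dec 1999: 3,801 tonnes at $18.26/tonne → $69,406.26

$128,556.40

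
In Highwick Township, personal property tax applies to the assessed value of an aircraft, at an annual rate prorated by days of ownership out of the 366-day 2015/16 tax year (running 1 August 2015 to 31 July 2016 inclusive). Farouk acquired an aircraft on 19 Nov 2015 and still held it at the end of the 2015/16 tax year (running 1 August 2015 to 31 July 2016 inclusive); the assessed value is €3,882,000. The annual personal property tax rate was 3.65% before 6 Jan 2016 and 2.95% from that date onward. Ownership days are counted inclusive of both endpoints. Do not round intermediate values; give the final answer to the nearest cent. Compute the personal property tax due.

€83,664.52

19 Nov 2015 – 5 Jan 2016: 48 days at 3.65% → €3,882,000 × 3.65% × 48/366 = €18,582.6885
6 Jan – 31 Jul 2016: 208 days at 2.95% → €3,882,000 × 2.95% × 208/366 = €65,081.8361
Total = €83,664.5246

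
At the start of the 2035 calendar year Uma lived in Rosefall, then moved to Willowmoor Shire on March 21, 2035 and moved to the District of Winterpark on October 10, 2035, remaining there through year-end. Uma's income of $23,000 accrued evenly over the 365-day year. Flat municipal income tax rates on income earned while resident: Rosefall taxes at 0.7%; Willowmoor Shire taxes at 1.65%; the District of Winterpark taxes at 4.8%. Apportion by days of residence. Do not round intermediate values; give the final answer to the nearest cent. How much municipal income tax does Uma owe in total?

$496.96

Rosefall, January 1 – March 20, 2035: 79 days → $23,000 × 0.7% × 79/365 = $34.8466
Willowmoor Shire, March 21 – October 9, 2035: 203 days → $23,000 × 1.65% × 203/365 = $211.0644
The District of Winterpark, October 10 – December 31, 2035: 83 days → $23,000 × 4.8% × 83/365 = $251.0466
Total = $496.9575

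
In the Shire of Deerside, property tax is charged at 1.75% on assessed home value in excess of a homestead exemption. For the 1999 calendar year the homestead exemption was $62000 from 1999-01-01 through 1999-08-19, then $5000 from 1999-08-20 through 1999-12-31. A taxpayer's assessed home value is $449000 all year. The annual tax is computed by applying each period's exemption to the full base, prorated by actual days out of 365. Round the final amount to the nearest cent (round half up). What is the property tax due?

1999-01-01 to 1999-08-19: 231 days, exemption $62000 → ($449000 − $62000) × 1.75% × 231/365 = $4286.1575
1999-08-20 to 1999-12-31: 134 days, exemption $5000 → ($449000 − $5000) × 1.75% × 134/365 = $2852.5479
Total = $7138.7055

$7138.71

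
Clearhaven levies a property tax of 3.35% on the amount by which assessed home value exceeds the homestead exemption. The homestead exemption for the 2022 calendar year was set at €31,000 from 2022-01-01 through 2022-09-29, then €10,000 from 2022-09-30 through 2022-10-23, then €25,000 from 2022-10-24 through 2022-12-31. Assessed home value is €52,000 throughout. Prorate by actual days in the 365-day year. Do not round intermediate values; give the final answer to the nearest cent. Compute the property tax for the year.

2022-01-01 to 2022-09-29: 272 days, exemption €31,000 → (€52,000 − €31,000) × 3.35% × 272/365 = €524.2521
2022-09-30 to 2022-10-23: 24 days, exemption €10,000 → (€52,000 − €10,000) × 3.35% × 24/365 = €92.5151
2022-10-24 to 2022-12-31: 69 days, exemption €25,000 → (€52,000 − €25,000) × 3.35% × 69/365 = €170.9877
Total = €787.7548

€787.75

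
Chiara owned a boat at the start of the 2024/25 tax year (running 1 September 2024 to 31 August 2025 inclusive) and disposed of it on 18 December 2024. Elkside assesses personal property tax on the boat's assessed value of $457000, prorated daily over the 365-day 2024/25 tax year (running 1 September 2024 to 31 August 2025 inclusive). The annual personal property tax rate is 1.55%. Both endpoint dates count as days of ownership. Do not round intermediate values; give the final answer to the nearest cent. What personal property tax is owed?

Days held (1 September – 18 December 2024): 109 out of 365
Tax = $457000 × 1.55% × 109/365 = $2115.3466

$2115.35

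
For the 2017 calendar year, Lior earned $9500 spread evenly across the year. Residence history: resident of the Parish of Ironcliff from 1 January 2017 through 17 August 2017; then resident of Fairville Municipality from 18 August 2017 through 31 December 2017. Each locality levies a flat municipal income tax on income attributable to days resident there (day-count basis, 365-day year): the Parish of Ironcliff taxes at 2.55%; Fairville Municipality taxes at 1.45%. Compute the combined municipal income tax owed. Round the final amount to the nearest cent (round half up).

The Parish of Ironcliff, 1 January – 17 August 2017: 229 days → $9500 × 2.55% × 229/365 = $151.9870
Fairville Municipality, 18 August – 31 December 2017: 136 days → $9500 × 1.45% × 136/365 = $51.3260
Total = $203.3130

$203.31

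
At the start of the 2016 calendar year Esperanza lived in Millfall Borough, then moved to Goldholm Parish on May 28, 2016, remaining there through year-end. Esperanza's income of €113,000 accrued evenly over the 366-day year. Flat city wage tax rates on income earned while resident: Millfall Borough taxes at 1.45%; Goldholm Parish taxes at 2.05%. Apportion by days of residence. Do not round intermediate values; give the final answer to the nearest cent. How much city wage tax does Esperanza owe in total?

Millfall Borough, January 1 – May 27, 2016: 148 days → €113,000 × 1.45% × 148/366 = €662.5628
Goldholm Parish, May 28 – December 31, 2016: 218 days → €113,000 × 2.05% × 218/366 = €1,379.7732
Total = €2,042.3361

€2,042.34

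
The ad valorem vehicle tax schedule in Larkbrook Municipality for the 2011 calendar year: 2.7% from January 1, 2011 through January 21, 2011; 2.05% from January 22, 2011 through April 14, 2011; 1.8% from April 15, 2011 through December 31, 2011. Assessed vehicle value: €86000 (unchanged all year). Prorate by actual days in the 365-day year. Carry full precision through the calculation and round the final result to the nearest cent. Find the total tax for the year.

€1641.42

January 1 – January 21, 2011: 21 days at 2.7% → €86000 × 2.7% × 21/365 = €133.5945
January 22 – April 14, 2011: 83 days at 2.05% → €86000 × 2.05% × 83/365 = €400.9014
April 15 – December 31, 2011: 261 days at 1.8% → €86000 × 1.8% × 261/365 = €1106.9260
Total = €1641.4219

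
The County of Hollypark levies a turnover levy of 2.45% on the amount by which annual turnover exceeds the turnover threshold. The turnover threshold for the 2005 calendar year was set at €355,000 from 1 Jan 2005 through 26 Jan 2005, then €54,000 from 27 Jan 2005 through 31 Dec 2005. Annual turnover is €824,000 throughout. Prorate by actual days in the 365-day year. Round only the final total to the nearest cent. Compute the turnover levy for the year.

1 Jan – 26 Jan 2005: 26 days, exemption €355,000 → (€824,000 − €355,000) × 2.45% × 26/365 = €818.5014
27 Jan – 31 Dec 2005: 339 days, exemption €54,000 → (€824,000 − €54,000) × 2.45% × 339/365 = €17,521.1918
Total = €18,339.6932

€18,339.69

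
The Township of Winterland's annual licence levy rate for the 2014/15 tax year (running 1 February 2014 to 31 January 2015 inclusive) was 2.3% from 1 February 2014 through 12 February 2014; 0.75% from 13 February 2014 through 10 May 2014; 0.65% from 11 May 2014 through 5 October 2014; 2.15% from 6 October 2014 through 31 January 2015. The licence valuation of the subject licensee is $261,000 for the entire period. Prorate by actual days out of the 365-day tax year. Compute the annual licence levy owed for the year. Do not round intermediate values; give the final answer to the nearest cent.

$3,165.97

1 February – 12 February 2014: 12 days at 2.3% → $261,000 × 2.3% × 12/365 = $197.3589
13 February – 10 May 2014: 87 days at 0.75% → $261,000 × 0.75% × 87/365 = $466.5822
11 May – 5 October 2014: 148 days at 0.65% → $261,000 × 0.65% × 148/365 = $687.8959
6 October 2014 – 31 January 2015: 118 days at 2.15% → $261,000 × 2.15% × 118/365 = $1,814.1288
Total = $3,165.9658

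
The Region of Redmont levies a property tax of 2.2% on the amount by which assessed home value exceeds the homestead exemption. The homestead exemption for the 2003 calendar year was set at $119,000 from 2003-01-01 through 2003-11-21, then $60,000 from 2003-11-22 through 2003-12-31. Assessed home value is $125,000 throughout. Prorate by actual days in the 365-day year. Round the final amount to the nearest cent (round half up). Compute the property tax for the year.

$274.25

2003-01-01 to 2003-11-21: 325 days, exemption $119,000 → ($125,000 − $119,000) × 2.2% × 325/365 = $117.5342
2003-11-22 to 2003-12-31: 40 days, exemption $60,000 → ($125,000 − $60,000) × 2.2% × 40/365 = $156.7123
Total = $274.2466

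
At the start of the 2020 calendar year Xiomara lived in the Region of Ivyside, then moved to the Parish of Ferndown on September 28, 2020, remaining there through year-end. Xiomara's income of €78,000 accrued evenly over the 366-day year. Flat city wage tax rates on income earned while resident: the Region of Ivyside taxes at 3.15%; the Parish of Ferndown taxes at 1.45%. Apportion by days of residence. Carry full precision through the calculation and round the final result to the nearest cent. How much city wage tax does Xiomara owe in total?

€2,112.82

The Region of Ivyside, January 1 – September 27, 2020: 271 days → €78,000 × 3.15% × 271/366 = €1,819.2541
The Parish of Ferndown, September 28 – December 31, 2020: 95 days → €78,000 × 1.45% × 95/366 = €293.5656
Total = €2,112.8197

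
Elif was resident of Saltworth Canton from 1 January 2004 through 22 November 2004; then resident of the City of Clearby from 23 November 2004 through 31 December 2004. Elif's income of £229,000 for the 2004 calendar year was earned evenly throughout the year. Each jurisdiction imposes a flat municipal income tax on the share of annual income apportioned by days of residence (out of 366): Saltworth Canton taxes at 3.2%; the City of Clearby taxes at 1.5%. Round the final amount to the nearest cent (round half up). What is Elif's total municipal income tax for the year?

£6,913.17

Saltworth Canton, 1 January – 22 November 2004: 327 days → £229,000 × 3.2% × 327/366 = £6,547.1475
The City of Clearby, 23 November – 31 December 2004: 39 days → £229,000 × 1.5% × 39/366 = £366.0246
Total = £6,913.1721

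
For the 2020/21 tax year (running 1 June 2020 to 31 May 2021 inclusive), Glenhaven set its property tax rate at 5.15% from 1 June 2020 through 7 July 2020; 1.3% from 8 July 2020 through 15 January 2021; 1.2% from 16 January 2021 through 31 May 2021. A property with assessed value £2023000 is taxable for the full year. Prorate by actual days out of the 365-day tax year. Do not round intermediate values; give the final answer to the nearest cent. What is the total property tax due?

£33440.47

1 June – 7 July 2020: 37 days at 5.15% → £2023000 × 5.15% × 37/365 = £10561.1685
8 July 2020 – 15 January 2021: 192 days at 1.3% → £2023000 × 1.3% × 192/365 = £13833.9945
16 January – 31 May 2021: 136 days at 1.2% → £2023000 × 1.2% × 136/365 = £9045.3041
Total = £33440.4671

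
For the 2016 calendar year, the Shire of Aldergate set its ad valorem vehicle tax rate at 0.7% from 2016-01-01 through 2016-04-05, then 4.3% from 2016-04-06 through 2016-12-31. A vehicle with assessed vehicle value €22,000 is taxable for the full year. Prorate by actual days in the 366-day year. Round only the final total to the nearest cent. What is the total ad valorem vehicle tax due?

€738.26

2016-01-01 to 2016-04-05: 96 days at 0.7% → €22,000 × 0.7% × 96/366 = €40.3934
2016-04-06 to 2016-12-31: 270 days at 4.3% → €22,000 × 4.3% × 270/366 = €697.8689
Total = €738.2623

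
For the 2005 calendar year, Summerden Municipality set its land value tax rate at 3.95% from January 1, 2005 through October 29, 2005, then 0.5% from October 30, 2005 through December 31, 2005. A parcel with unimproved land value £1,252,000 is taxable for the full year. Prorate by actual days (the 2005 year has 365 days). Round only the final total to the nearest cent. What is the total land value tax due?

January 1 – October 29, 2005: 302 days at 3.95% → £1,252,000 × 3.95% × 302/365 = £40,918.1041
October 30 – December 31, 2005: 63 days at 0.5% → £1,252,000 × 0.5% × 63/365 = £1,080.4932
Total = £41,998.5973

£41,998.60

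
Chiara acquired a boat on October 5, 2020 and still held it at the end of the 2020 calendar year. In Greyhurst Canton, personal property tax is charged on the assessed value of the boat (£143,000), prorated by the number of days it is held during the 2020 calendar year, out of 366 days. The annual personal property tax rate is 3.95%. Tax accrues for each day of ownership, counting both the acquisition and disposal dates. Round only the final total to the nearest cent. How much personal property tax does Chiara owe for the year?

£1,358.11

Days held (October 5 – December 31, 2020): 88 out of 366
Tax = £143,000 × 3.95% × 88/366 = £1,358.1093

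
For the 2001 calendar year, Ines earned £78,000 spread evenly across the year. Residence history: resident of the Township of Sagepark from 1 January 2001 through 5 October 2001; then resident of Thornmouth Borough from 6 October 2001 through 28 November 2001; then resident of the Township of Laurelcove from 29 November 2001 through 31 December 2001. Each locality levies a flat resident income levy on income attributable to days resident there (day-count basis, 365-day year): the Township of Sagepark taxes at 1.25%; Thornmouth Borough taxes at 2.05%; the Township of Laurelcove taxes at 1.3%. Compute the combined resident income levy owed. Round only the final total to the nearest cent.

The Township of Sagepark, 1 January – 5 October 2001: 278 days → £78,000 × 1.25% × 278/365 = £742.6027
Thornmouth Borough, 6 October – 28 November 2001: 54 days → £78,000 × 2.05% × 54/365 = £236.5644
The Township of Laurelcove, 29 November – 31 December 2001: 33 days → £78,000 × 1.3% × 33/365 = £91.6767
Total = £1,070.8438

£1,070.84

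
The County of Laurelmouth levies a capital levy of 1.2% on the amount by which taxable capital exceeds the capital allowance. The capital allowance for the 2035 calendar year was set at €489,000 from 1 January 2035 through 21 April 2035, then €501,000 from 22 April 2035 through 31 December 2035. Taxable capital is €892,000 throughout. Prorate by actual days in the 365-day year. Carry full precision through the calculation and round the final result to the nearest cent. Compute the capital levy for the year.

1 January – 21 April 2035: 111 days, exemption €489,000 → (€892,000 − €489,000) × 1.2% × 111/365 = €1,470.6740
22 April – 31 December 2035: 254 days, exemption €501,000 → (€892,000 − €501,000) × 1.2% × 254/365 = €3,265.1178
Total = €4,735.7918

€4,735.79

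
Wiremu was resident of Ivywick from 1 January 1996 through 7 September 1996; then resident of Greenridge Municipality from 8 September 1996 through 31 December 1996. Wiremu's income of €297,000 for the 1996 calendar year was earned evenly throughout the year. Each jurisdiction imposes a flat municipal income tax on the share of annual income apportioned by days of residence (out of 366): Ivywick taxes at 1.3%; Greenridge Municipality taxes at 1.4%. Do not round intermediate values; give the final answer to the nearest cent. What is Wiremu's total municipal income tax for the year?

Ivywick, 1 January – 7 September 1996: 251 days → €297,000 × 1.3% × 251/366 = €2,647.8443
Greenridge Municipality, 8 September – 31 December 1996: 115 days → €297,000 × 1.4% × 115/366 = €1,306.4754
Total = €3,954.3197

€3,954.32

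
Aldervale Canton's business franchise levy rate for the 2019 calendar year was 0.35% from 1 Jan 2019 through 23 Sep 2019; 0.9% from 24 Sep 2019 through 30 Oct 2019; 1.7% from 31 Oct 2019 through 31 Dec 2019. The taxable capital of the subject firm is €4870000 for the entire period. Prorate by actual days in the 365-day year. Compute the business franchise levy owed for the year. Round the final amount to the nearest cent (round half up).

1 Jan – 23 Sep 2019: 266 days at 0.35% → €4870000 × 0.35% × 266/365 = €12421.8356
24 Sep – 30 Oct 2019: 37 days at 0.9% → €4870000 × 0.9% × 37/365 = €4443.0411
31 Oct – 31 Dec 2019: 62 days at 1.7% → €4870000 × 1.7% × 62/365 = €14062.9589
Total = €30927.8356

€30927.84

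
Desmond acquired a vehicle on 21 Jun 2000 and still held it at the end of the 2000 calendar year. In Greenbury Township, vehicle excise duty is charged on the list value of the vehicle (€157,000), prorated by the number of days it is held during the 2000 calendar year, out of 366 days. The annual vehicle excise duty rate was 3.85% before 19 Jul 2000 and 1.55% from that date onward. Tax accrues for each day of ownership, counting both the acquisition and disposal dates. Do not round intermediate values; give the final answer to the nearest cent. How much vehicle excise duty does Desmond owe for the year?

21 Jun – 18 Jul 2000: 28 days at 3.85% → €157,000 × 3.85% × 28/366 = €462.4208
19 Jul – 31 Dec 2000: 166 days at 1.55% → €157,000 × 1.55% × 166/366 = €1,103.7186
Total = €1,566.1393

€1,566.14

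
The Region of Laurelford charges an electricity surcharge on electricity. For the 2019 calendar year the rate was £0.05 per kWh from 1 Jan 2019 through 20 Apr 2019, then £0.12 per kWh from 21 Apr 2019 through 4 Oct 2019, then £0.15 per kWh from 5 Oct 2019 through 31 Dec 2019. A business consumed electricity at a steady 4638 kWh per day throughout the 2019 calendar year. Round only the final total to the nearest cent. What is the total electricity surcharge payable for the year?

1 Jan – 20 Apr 2019: 110 days × 4638 kWh/day = 510,180 kWh at £0.05/kWh → £25509.00
21 Apr – 4 Oct 2019: 167 days × 4638 kWh/day = 774,546 kWh at £0.12/kWh → £92945.52
5 Oct – 31 Dec 2019: 88 days × 4638 kWh/day = 408,144 kWh at £0.15/kWh → £61221.60

£179676.12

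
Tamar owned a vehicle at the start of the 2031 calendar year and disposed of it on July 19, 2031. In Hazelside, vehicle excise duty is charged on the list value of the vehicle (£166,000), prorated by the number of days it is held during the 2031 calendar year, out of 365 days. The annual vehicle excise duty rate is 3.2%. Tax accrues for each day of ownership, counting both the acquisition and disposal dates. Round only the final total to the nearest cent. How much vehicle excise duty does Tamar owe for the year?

Days held (January 1 – July 19, 2031): 200 out of 365
Tax = £166,000 × 3.2% × 200/365 = £2,910.6849

£2,910.68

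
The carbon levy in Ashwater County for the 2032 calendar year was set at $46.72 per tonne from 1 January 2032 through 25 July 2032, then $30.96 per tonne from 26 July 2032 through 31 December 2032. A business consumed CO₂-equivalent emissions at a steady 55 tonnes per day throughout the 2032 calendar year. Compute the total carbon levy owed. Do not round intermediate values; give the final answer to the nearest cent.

$802652.40

1 January – 25 July 2032: 207 days × 55 tonnes/day = 11,385 tonnes at $46.72/tonne → $531907.20
26 July – 31 December 2032: 159 days × 55 tonnes/day = 8,745 tonnes at $30.96/tonne → $270745.20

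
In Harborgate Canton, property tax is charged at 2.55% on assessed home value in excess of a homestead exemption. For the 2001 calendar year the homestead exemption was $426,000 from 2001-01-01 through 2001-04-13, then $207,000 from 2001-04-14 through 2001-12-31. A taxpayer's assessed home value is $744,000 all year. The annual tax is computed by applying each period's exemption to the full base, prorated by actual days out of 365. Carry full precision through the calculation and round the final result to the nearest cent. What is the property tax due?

2001-01-01 to 2001-04-13: 103 days, exemption $426,000 → ($744,000 − $426,000) × 2.55% × 103/365 = $2,288.2932
2001-04-14 to 2001-12-31: 262 days, exemption $207,000 → ($744,000 − $207,000) × 2.55% × 262/365 = $9,829.3068
Total = $12,117.6000

$12,117.60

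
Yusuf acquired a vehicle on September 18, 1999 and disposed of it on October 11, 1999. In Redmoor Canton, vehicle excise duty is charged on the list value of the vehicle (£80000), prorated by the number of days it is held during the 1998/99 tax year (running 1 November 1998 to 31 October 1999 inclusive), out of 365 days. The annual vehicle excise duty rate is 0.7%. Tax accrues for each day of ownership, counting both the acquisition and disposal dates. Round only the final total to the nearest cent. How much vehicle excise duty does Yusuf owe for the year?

Days held (September 18 – October 11, 1999): 24 out of 365
Tax = £80000 × 0.7% × 24/365 = £36.8219

£36.82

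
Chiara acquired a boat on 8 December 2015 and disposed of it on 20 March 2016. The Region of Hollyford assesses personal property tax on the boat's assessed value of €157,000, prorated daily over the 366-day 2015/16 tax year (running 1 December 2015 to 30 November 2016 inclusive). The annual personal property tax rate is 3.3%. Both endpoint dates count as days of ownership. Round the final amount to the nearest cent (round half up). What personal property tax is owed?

€1,472.20

Days held (8 December 2015 – 20 March 2016): 104 out of 366
Tax = €157,000 × 3.3% × 104/366 = €1,472.1967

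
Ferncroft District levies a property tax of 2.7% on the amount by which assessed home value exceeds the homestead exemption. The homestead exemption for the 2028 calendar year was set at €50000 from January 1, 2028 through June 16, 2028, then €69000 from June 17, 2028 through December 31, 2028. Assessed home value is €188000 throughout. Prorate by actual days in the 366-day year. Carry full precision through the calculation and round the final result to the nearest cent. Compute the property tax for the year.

€3448.48

January 1 – June 16, 2028: 168 days, exemption €50000 → (€188000 − €50000) × 2.7% × 168/366 = €1710.2951
June 17 – December 31, 2028: 198 days, exemption €69000 → (€188000 − €69000) × 2.7% × 198/366 = €1738.1803
Total = €3448.4754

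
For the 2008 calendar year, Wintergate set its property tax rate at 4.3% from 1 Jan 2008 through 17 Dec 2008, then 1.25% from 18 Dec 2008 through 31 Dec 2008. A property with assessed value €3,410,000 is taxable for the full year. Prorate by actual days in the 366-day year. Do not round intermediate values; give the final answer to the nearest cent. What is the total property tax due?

€142,651.67

1 Jan – 17 Dec 2008: 352 days at 4.3% → €3,410,000 × 4.3% × 352/366 = €141,021.2022
18 Dec – 31 Dec 2008: 14 days at 1.25% → €3,410,000 × 1.25% × 14/366 = €1,630.4645
Total = €142,651.6667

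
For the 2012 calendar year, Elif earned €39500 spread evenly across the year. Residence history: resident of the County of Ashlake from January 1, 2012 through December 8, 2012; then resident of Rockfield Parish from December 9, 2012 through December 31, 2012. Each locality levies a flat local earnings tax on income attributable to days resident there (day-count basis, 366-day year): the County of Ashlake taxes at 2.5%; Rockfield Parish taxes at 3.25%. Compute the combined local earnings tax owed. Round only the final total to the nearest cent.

€1006.12

The County of Ashlake, January 1 – December 8, 2012: 343 days → €39500 × 2.5% × 343/366 = €925.4440
Rockfield Parish, December 9 – December 31, 2012: 23 days → €39500 × 3.25% × 23/366 = €80.6728
Total = €1006.1168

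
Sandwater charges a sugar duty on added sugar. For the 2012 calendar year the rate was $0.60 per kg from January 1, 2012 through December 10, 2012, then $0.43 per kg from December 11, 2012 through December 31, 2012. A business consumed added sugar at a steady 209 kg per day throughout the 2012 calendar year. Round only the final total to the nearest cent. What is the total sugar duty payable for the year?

January 1 – December 10, 2012: 345 days × 209 kg/day = 72,105 kg at $0.60/kg → $43,263.00
December 11 – December 31, 2012: 21 days × 209 kg/day = 4,389 kg at $0.43/kg → $1,887.27

$45,150.27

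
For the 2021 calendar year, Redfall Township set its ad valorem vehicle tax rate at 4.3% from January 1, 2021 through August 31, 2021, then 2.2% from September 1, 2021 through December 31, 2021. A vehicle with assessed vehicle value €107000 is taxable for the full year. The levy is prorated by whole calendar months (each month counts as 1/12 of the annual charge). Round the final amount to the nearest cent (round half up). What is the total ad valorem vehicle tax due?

January 1 – August 31, 2021: 8 months at 4.3% → €107000 × 4.3% × 8/12 = €3067.3333
September 1 – December 31, 2021: 4 months at 2.2% → €107000 × 2.2% × 4/12 = €784.6667
Total = €3852.0000

€3852.00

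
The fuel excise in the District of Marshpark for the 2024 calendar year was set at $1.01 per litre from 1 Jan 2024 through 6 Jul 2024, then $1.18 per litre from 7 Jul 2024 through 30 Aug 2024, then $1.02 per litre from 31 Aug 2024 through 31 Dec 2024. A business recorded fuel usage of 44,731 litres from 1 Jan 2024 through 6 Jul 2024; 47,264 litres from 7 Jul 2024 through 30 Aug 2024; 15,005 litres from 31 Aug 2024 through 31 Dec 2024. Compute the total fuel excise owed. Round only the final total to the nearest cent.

1 Jan – 6 Jul 2024: 44,731 litres at $1.01/litre → $45178.31
7 Jul – 30 Aug 2024: 47,264 litres at $1.18/litre → $55771.52
31 Aug – 31 Dec 2024: 15,005 litres at $1.02/litre → $15305.10

$116254.93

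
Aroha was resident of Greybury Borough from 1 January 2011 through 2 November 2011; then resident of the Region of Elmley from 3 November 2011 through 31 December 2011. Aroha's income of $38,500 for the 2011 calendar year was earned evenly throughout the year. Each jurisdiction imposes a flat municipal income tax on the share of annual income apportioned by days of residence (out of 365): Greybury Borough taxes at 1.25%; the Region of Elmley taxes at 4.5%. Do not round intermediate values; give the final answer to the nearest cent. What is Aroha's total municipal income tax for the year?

$683.51

Greybury Borough, 1 January – 2 November 2011: 306 days → $38,500 × 1.25% × 306/365 = $403.4589
The Region of Elmley, 3 November – 31 December 2011: 59 days → $38,500 × 4.5% × 59/365 = $280.0479
Total = $683.5068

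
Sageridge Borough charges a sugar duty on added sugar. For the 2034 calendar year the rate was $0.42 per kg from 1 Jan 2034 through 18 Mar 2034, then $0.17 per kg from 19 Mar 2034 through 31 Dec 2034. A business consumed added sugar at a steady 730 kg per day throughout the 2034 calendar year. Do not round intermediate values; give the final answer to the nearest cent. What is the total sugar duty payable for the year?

$59,349.00

1 Jan – 18 Mar 2034: 77 days × 730 kg/day = 56,210 kg at $0.42/kg → $23,608.20
19 Mar – 31 Dec 2034: 288 days × 730 kg/day = 210,240 kg at $0.17/kg → $35,740.80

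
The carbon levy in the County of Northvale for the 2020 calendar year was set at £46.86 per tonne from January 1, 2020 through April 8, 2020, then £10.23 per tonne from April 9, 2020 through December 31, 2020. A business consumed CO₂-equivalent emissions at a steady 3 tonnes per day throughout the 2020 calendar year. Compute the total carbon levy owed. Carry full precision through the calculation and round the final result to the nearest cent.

£22111.65

January 1 – April 8, 2020: 99 days × 3 tonnes/day = 297 tonnes at £46.86/tonne → £13917.42
April 9 – December 31, 2020: 267 days × 3 tonnes/day = 801 tonnes at £10.23/tonne → £8194.23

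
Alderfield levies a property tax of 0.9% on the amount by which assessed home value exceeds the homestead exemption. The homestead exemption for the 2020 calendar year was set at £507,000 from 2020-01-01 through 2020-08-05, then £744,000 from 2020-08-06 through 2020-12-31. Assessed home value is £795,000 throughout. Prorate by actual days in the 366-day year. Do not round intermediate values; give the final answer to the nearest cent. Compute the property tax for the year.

2020-01-01 to 2020-08-05: 218 days, exemption £507,000 → (£795,000 − £507,000) × 0.9% × 218/366 = £1,543.8689
2020-08-06 to 2020-12-31: 148 days, exemption £744,000 → (£795,000 − £744,000) × 0.9% × 148/366 = £185.6066
Total = £1,729.4754

£1,729.48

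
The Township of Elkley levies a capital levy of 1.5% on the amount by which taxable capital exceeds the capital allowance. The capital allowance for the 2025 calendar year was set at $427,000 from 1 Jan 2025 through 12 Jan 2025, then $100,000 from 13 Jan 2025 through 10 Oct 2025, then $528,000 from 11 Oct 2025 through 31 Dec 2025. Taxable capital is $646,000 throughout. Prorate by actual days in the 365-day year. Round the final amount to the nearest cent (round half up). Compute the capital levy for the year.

1 Jan – 12 Jan 2025: 12 days, exemption $427,000 → ($646,000 − $427,000) × 1.5% × 12/365 = $108.0000
13 Jan – 10 Oct 2025: 271 days, exemption $100,000 → ($646,000 − $100,000) × 1.5% × 271/365 = $6,080.7945
11 Oct – 31 Dec 2025: 82 days, exemption $528,000 → ($646,000 − $528,000) × 1.5% × 82/365 = $397.6438
Total = $6,586.4384

$6,586.44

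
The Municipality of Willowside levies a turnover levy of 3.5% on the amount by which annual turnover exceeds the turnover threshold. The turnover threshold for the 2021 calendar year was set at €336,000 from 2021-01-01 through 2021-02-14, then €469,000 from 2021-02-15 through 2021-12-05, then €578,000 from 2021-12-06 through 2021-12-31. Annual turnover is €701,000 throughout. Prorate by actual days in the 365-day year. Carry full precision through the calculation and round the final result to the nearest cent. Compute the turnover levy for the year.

2021-01-01 to 2021-02-14: 45 days, exemption €336,000 → (€701,000 − €336,000) × 3.5% × 45/365 = €1,575.0000
2021-02-15 to 2021-12-05: 294 days, exemption €469,000 → (€701,000 − €469,000) × 3.5% × 294/365 = €6,540.4932
2021-12-06 to 2021-12-31: 26 days, exemption €578,000 → (€701,000 − €578,000) × 3.5% × 26/365 = €306.6575
Total = €8,422.1507

€8,422.15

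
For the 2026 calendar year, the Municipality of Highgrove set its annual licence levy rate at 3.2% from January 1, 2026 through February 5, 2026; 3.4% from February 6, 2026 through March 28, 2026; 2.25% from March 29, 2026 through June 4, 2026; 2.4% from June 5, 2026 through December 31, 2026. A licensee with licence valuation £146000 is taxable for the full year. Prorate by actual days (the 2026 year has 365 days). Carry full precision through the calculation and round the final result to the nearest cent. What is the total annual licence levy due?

£3782.40

January 1 – February 5, 2026: 36 days at 3.2% → £146000 × 3.2% × 36/365 = £460.8000
February 6 – March 28, 2026: 51 days at 3.4% → £146000 × 3.4% × 51/365 = £693.6000
March 29 – June 4, 2026: 68 days at 2.25% → £146000 × 2.25% × 68/365 = £612.0000
June 5 – December 31, 2026: 210 days at 2.4% → £146000 × 2.4% × 210/365 = £2016.0000
Total = £3782.4000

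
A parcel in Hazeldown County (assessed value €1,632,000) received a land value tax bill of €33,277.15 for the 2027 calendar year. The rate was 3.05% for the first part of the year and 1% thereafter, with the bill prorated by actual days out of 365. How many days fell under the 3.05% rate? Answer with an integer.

Let d = days at the first rate; then 365 − d days at the second rate.
€1,632,000 × [3.05%·d + 1%·(365−d)] / 365 = €33,277.15
Solving gives d = 185, so the new rate took effect on 5 Jul 2027.

185 days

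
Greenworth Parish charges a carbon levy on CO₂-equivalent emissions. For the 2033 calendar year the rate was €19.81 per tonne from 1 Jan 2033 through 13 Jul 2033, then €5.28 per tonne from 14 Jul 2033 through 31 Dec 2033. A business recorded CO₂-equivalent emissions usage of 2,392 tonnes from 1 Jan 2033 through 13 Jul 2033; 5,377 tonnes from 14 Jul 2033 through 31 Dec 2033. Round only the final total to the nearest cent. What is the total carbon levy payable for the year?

€75776.08

1 Jan – 13 Jul 2033: 2,392 tonnes at €19.81/tonne → €47385.52
14 Jul – 31 Dec 2033: 5,377 tonnes at €5.28/tonne → €28390.56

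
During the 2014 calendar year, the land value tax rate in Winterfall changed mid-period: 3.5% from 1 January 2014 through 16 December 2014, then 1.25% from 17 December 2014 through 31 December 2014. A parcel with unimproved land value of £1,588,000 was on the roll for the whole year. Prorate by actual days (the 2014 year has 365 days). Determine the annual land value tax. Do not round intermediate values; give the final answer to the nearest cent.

1 January – 16 December 2014: 350 days at 3.5% → £1,588,000 × 3.5% × 350/365 = £53,295.8904
17 December – 31 December 2014: 15 days at 1.25% → £1,588,000 × 1.25% × 15/365 = £815.7534
Total = £54,111.6438

£54,111.64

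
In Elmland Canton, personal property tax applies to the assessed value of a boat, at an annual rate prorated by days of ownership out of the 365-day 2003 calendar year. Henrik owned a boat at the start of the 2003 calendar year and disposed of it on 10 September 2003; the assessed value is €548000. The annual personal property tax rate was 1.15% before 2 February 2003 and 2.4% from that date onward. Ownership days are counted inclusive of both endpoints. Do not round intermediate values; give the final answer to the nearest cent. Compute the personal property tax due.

€8515.77

1 January – 1 February 2003: 32 days at 1.15% → €548000 × 1.15% × 32/365 = €552.5041
2 February – 10 September 2003: 221 days at 2.4% → €548000 × 2.4% × 221/365 = €7963.2658
Total = €8515.7699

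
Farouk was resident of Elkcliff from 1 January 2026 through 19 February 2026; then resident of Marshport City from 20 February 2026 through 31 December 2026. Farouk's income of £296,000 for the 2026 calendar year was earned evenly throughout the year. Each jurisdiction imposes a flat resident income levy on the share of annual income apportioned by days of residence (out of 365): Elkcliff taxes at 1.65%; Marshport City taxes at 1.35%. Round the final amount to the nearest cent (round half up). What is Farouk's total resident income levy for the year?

£4,117.64

Elkcliff, 1 January – 19 February 2026: 50 days → £296,000 × 1.65% × 50/365 = £669.0411
Marshport City, 20 February – 31 December 2026: 315 days → £296,000 × 1.35% × 315/365 = £3,448.6027
Total = £4,117.6438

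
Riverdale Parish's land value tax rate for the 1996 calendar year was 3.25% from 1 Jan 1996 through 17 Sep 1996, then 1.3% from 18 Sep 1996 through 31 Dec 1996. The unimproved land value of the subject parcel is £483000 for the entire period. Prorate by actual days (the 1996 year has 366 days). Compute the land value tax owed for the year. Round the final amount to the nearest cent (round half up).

£12995.47

1 Jan – 17 Sep 1996: 261 days at 3.25% → £483000 × 3.25% × 261/366 = £11194.1189
18 Sep – 31 Dec 1996: 105 days at 1.3% → £483000 × 1.3% × 105/366 = £1801.3525
Total = £12995.4713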